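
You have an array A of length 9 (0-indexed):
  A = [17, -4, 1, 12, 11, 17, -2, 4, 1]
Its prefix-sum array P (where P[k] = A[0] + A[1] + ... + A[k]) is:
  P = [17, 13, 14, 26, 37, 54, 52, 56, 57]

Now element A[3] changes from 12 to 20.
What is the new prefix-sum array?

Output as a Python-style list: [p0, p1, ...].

Answer: [17, 13, 14, 34, 45, 62, 60, 64, 65]

Derivation:
Change: A[3] 12 -> 20, delta = 8
P[k] for k < 3: unchanged (A[3] not included)
P[k] for k >= 3: shift by delta = 8
  P[0] = 17 + 0 = 17
  P[1] = 13 + 0 = 13
  P[2] = 14 + 0 = 14
  P[3] = 26 + 8 = 34
  P[4] = 37 + 8 = 45
  P[5] = 54 + 8 = 62
  P[6] = 52 + 8 = 60
  P[7] = 56 + 8 = 64
  P[8] = 57 + 8 = 65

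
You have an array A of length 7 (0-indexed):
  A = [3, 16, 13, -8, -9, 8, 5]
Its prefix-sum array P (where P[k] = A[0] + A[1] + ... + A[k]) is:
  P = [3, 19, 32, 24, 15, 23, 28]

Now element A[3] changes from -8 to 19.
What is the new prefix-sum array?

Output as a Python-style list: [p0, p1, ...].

Change: A[3] -8 -> 19, delta = 27
P[k] for k < 3: unchanged (A[3] not included)
P[k] for k >= 3: shift by delta = 27
  P[0] = 3 + 0 = 3
  P[1] = 19 + 0 = 19
  P[2] = 32 + 0 = 32
  P[3] = 24 + 27 = 51
  P[4] = 15 + 27 = 42
  P[5] = 23 + 27 = 50
  P[6] = 28 + 27 = 55

Answer: [3, 19, 32, 51, 42, 50, 55]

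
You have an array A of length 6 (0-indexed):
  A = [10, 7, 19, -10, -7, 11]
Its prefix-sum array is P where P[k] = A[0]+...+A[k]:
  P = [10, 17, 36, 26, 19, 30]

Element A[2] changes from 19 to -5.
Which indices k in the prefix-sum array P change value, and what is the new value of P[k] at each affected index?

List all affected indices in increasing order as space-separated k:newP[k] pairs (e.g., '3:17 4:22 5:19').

P[k] = A[0] + ... + A[k]
P[k] includes A[2] iff k >= 2
Affected indices: 2, 3, ..., 5; delta = -24
  P[2]: 36 + -24 = 12
  P[3]: 26 + -24 = 2
  P[4]: 19 + -24 = -5
  P[5]: 30 + -24 = 6

Answer: 2:12 3:2 4:-5 5:6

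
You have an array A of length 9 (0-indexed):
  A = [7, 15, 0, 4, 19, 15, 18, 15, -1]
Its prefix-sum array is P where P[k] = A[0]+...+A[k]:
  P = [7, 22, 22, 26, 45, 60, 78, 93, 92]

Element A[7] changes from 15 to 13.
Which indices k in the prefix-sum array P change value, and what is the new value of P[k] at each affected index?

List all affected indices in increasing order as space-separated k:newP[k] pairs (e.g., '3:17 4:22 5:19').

Answer: 7:91 8:90

Derivation:
P[k] = A[0] + ... + A[k]
P[k] includes A[7] iff k >= 7
Affected indices: 7, 8, ..., 8; delta = -2
  P[7]: 93 + -2 = 91
  P[8]: 92 + -2 = 90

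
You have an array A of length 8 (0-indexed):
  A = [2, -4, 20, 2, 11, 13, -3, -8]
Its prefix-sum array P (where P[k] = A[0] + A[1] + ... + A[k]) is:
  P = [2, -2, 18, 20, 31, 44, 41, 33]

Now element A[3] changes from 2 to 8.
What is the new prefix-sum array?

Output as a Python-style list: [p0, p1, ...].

Answer: [2, -2, 18, 26, 37, 50, 47, 39]

Derivation:
Change: A[3] 2 -> 8, delta = 6
P[k] for k < 3: unchanged (A[3] not included)
P[k] for k >= 3: shift by delta = 6
  P[0] = 2 + 0 = 2
  P[1] = -2 + 0 = -2
  P[2] = 18 + 0 = 18
  P[3] = 20 + 6 = 26
  P[4] = 31 + 6 = 37
  P[5] = 44 + 6 = 50
  P[6] = 41 + 6 = 47
  P[7] = 33 + 6 = 39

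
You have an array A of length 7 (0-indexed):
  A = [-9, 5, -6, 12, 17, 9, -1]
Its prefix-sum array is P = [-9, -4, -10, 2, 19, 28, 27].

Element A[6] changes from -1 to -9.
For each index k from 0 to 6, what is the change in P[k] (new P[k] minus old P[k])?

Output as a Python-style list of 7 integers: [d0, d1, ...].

Answer: [0, 0, 0, 0, 0, 0, -8]

Derivation:
Element change: A[6] -1 -> -9, delta = -8
For k < 6: P[k] unchanged, delta_P[k] = 0
For k >= 6: P[k] shifts by exactly -8
Delta array: [0, 0, 0, 0, 0, 0, -8]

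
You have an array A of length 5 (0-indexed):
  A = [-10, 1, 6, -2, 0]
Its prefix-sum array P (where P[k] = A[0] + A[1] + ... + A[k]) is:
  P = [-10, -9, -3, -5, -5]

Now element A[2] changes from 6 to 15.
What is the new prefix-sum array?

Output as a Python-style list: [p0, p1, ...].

Answer: [-10, -9, 6, 4, 4]

Derivation:
Change: A[2] 6 -> 15, delta = 9
P[k] for k < 2: unchanged (A[2] not included)
P[k] for k >= 2: shift by delta = 9
  P[0] = -10 + 0 = -10
  P[1] = -9 + 0 = -9
  P[2] = -3 + 9 = 6
  P[3] = -5 + 9 = 4
  P[4] = -5 + 9 = 4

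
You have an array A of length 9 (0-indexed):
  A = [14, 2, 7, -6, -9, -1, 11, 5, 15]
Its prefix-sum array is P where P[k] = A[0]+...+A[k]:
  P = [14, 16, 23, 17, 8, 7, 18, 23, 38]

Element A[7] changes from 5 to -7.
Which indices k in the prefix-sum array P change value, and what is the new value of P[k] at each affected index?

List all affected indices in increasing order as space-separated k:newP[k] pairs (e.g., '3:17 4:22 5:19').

Answer: 7:11 8:26

Derivation:
P[k] = A[0] + ... + A[k]
P[k] includes A[7] iff k >= 7
Affected indices: 7, 8, ..., 8; delta = -12
  P[7]: 23 + -12 = 11
  P[8]: 38 + -12 = 26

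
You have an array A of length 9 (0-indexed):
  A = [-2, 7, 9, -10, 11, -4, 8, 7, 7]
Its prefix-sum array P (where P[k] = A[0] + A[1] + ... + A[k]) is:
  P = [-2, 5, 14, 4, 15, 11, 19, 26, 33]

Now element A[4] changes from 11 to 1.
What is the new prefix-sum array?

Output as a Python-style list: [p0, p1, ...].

Change: A[4] 11 -> 1, delta = -10
P[k] for k < 4: unchanged (A[4] not included)
P[k] for k >= 4: shift by delta = -10
  P[0] = -2 + 0 = -2
  P[1] = 5 + 0 = 5
  P[2] = 14 + 0 = 14
  P[3] = 4 + 0 = 4
  P[4] = 15 + -10 = 5
  P[5] = 11 + -10 = 1
  P[6] = 19 + -10 = 9
  P[7] = 26 + -10 = 16
  P[8] = 33 + -10 = 23

Answer: [-2, 5, 14, 4, 5, 1, 9, 16, 23]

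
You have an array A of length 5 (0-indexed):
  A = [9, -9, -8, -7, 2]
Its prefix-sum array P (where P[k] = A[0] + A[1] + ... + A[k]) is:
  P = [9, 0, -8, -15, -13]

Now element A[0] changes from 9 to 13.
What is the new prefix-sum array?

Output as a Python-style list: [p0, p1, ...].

Change: A[0] 9 -> 13, delta = 4
P[k] for k < 0: unchanged (A[0] not included)
P[k] for k >= 0: shift by delta = 4
  P[0] = 9 + 4 = 13
  P[1] = 0 + 4 = 4
  P[2] = -8 + 4 = -4
  P[3] = -15 + 4 = -11
  P[4] = -13 + 4 = -9

Answer: [13, 4, -4, -11, -9]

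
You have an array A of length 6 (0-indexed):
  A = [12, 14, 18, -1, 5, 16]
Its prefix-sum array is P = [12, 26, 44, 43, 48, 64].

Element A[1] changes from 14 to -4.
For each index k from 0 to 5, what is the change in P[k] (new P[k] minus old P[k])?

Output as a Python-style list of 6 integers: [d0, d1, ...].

Answer: [0, -18, -18, -18, -18, -18]

Derivation:
Element change: A[1] 14 -> -4, delta = -18
For k < 1: P[k] unchanged, delta_P[k] = 0
For k >= 1: P[k] shifts by exactly -18
Delta array: [0, -18, -18, -18, -18, -18]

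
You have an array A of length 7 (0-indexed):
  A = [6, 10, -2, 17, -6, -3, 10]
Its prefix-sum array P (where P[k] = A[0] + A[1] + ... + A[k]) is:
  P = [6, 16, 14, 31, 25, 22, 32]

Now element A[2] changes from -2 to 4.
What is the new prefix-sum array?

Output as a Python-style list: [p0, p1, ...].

Change: A[2] -2 -> 4, delta = 6
P[k] for k < 2: unchanged (A[2] not included)
P[k] for k >= 2: shift by delta = 6
  P[0] = 6 + 0 = 6
  P[1] = 16 + 0 = 16
  P[2] = 14 + 6 = 20
  P[3] = 31 + 6 = 37
  P[4] = 25 + 6 = 31
  P[5] = 22 + 6 = 28
  P[6] = 32 + 6 = 38

Answer: [6, 16, 20, 37, 31, 28, 38]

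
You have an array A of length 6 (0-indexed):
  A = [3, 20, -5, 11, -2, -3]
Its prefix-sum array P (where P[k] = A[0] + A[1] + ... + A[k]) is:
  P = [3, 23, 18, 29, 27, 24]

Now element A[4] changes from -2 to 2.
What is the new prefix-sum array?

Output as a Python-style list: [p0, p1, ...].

Answer: [3, 23, 18, 29, 31, 28]

Derivation:
Change: A[4] -2 -> 2, delta = 4
P[k] for k < 4: unchanged (A[4] not included)
P[k] for k >= 4: shift by delta = 4
  P[0] = 3 + 0 = 3
  P[1] = 23 + 0 = 23
  P[2] = 18 + 0 = 18
  P[3] = 29 + 0 = 29
  P[4] = 27 + 4 = 31
  P[5] = 24 + 4 = 28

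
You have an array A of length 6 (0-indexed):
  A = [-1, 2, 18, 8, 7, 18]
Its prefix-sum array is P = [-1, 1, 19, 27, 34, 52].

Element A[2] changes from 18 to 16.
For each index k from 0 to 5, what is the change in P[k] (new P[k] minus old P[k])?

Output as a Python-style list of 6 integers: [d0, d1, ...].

Answer: [0, 0, -2, -2, -2, -2]

Derivation:
Element change: A[2] 18 -> 16, delta = -2
For k < 2: P[k] unchanged, delta_P[k] = 0
For k >= 2: P[k] shifts by exactly -2
Delta array: [0, 0, -2, -2, -2, -2]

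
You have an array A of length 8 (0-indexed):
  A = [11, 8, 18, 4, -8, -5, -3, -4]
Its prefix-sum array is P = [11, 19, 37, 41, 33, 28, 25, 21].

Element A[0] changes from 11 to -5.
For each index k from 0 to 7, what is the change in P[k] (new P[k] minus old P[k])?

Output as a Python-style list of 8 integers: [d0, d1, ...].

Answer: [-16, -16, -16, -16, -16, -16, -16, -16]

Derivation:
Element change: A[0] 11 -> -5, delta = -16
For k < 0: P[k] unchanged, delta_P[k] = 0
For k >= 0: P[k] shifts by exactly -16
Delta array: [-16, -16, -16, -16, -16, -16, -16, -16]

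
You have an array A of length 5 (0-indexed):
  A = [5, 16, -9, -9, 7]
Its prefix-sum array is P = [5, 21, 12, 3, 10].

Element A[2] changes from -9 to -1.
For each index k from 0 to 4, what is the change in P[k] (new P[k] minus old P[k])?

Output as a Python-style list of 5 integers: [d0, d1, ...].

Answer: [0, 0, 8, 8, 8]

Derivation:
Element change: A[2] -9 -> -1, delta = 8
For k < 2: P[k] unchanged, delta_P[k] = 0
For k >= 2: P[k] shifts by exactly 8
Delta array: [0, 0, 8, 8, 8]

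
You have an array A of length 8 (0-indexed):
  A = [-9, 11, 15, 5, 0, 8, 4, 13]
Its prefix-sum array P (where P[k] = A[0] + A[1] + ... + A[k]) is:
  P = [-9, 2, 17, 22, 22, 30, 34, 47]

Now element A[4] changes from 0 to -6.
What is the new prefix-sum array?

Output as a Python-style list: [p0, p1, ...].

Answer: [-9, 2, 17, 22, 16, 24, 28, 41]

Derivation:
Change: A[4] 0 -> -6, delta = -6
P[k] for k < 4: unchanged (A[4] not included)
P[k] for k >= 4: shift by delta = -6
  P[0] = -9 + 0 = -9
  P[1] = 2 + 0 = 2
  P[2] = 17 + 0 = 17
  P[3] = 22 + 0 = 22
  P[4] = 22 + -6 = 16
  P[5] = 30 + -6 = 24
  P[6] = 34 + -6 = 28
  P[7] = 47 + -6 = 41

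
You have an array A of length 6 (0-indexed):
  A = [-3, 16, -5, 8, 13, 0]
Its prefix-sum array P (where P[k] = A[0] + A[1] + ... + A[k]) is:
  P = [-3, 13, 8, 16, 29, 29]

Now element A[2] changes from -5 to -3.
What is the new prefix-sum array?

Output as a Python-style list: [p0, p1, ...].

Answer: [-3, 13, 10, 18, 31, 31]

Derivation:
Change: A[2] -5 -> -3, delta = 2
P[k] for k < 2: unchanged (A[2] not included)
P[k] for k >= 2: shift by delta = 2
  P[0] = -3 + 0 = -3
  P[1] = 13 + 0 = 13
  P[2] = 8 + 2 = 10
  P[3] = 16 + 2 = 18
  P[4] = 29 + 2 = 31
  P[5] = 29 + 2 = 31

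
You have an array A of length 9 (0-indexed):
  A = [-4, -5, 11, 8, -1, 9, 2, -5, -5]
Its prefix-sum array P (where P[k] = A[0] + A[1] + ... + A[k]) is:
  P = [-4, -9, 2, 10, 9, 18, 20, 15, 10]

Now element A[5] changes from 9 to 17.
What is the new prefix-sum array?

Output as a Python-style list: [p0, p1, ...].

Answer: [-4, -9, 2, 10, 9, 26, 28, 23, 18]

Derivation:
Change: A[5] 9 -> 17, delta = 8
P[k] for k < 5: unchanged (A[5] not included)
P[k] for k >= 5: shift by delta = 8
  P[0] = -4 + 0 = -4
  P[1] = -9 + 0 = -9
  P[2] = 2 + 0 = 2
  P[3] = 10 + 0 = 10
  P[4] = 9 + 0 = 9
  P[5] = 18 + 8 = 26
  P[6] = 20 + 8 = 28
  P[7] = 15 + 8 = 23
  P[8] = 10 + 8 = 18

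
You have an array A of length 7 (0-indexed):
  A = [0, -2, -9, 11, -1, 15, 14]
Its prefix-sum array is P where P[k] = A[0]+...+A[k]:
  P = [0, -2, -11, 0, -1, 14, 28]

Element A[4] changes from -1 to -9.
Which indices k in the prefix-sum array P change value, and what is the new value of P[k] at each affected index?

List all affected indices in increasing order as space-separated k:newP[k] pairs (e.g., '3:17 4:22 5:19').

Answer: 4:-9 5:6 6:20

Derivation:
P[k] = A[0] + ... + A[k]
P[k] includes A[4] iff k >= 4
Affected indices: 4, 5, ..., 6; delta = -8
  P[4]: -1 + -8 = -9
  P[5]: 14 + -8 = 6
  P[6]: 28 + -8 = 20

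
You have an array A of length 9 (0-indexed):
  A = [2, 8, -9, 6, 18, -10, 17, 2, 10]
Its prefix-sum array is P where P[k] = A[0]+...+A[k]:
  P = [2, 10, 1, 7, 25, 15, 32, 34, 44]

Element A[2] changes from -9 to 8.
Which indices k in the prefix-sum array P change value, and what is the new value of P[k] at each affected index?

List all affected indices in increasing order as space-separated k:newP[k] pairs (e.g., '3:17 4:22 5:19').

Answer: 2:18 3:24 4:42 5:32 6:49 7:51 8:61

Derivation:
P[k] = A[0] + ... + A[k]
P[k] includes A[2] iff k >= 2
Affected indices: 2, 3, ..., 8; delta = 17
  P[2]: 1 + 17 = 18
  P[3]: 7 + 17 = 24
  P[4]: 25 + 17 = 42
  P[5]: 15 + 17 = 32
  P[6]: 32 + 17 = 49
  P[7]: 34 + 17 = 51
  P[8]: 44 + 17 = 61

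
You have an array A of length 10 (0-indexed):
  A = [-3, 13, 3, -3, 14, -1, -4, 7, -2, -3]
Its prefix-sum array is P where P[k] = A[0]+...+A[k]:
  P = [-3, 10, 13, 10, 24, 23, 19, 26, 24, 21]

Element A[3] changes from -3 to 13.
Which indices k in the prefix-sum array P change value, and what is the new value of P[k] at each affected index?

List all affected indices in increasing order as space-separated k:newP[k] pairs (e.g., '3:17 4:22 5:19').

Answer: 3:26 4:40 5:39 6:35 7:42 8:40 9:37

Derivation:
P[k] = A[0] + ... + A[k]
P[k] includes A[3] iff k >= 3
Affected indices: 3, 4, ..., 9; delta = 16
  P[3]: 10 + 16 = 26
  P[4]: 24 + 16 = 40
  P[5]: 23 + 16 = 39
  P[6]: 19 + 16 = 35
  P[7]: 26 + 16 = 42
  P[8]: 24 + 16 = 40
  P[9]: 21 + 16 = 37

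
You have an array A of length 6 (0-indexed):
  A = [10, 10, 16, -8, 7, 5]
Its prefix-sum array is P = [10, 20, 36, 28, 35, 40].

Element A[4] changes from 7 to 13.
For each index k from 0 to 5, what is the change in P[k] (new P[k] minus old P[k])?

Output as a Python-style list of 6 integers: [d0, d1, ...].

Element change: A[4] 7 -> 13, delta = 6
For k < 4: P[k] unchanged, delta_P[k] = 0
For k >= 4: P[k] shifts by exactly 6
Delta array: [0, 0, 0, 0, 6, 6]

Answer: [0, 0, 0, 0, 6, 6]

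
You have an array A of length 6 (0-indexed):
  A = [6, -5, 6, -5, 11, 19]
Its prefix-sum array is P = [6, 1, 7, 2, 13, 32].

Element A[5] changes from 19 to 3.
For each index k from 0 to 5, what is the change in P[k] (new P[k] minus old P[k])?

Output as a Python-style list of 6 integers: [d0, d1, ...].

Element change: A[5] 19 -> 3, delta = -16
For k < 5: P[k] unchanged, delta_P[k] = 0
For k >= 5: P[k] shifts by exactly -16
Delta array: [0, 0, 0, 0, 0, -16]

Answer: [0, 0, 0, 0, 0, -16]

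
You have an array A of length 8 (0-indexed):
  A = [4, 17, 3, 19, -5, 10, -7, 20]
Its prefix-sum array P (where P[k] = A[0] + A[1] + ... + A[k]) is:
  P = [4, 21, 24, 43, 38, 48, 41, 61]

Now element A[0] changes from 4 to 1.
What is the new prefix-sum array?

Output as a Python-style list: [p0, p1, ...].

Answer: [1, 18, 21, 40, 35, 45, 38, 58]

Derivation:
Change: A[0] 4 -> 1, delta = -3
P[k] for k < 0: unchanged (A[0] not included)
P[k] for k >= 0: shift by delta = -3
  P[0] = 4 + -3 = 1
  P[1] = 21 + -3 = 18
  P[2] = 24 + -3 = 21
  P[3] = 43 + -3 = 40
  P[4] = 38 + -3 = 35
  P[5] = 48 + -3 = 45
  P[6] = 41 + -3 = 38
  P[7] = 61 + -3 = 58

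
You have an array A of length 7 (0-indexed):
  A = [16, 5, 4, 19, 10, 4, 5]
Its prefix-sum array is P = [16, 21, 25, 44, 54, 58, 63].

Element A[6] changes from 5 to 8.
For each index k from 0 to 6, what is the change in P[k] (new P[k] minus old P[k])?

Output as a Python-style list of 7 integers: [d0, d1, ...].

Answer: [0, 0, 0, 0, 0, 0, 3]

Derivation:
Element change: A[6] 5 -> 8, delta = 3
For k < 6: P[k] unchanged, delta_P[k] = 0
For k >= 6: P[k] shifts by exactly 3
Delta array: [0, 0, 0, 0, 0, 0, 3]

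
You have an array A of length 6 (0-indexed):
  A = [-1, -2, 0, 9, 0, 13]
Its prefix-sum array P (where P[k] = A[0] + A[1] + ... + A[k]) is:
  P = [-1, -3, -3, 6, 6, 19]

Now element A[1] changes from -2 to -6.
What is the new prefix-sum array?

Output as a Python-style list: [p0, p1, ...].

Change: A[1] -2 -> -6, delta = -4
P[k] for k < 1: unchanged (A[1] not included)
P[k] for k >= 1: shift by delta = -4
  P[0] = -1 + 0 = -1
  P[1] = -3 + -4 = -7
  P[2] = -3 + -4 = -7
  P[3] = 6 + -4 = 2
  P[4] = 6 + -4 = 2
  P[5] = 19 + -4 = 15

Answer: [-1, -7, -7, 2, 2, 15]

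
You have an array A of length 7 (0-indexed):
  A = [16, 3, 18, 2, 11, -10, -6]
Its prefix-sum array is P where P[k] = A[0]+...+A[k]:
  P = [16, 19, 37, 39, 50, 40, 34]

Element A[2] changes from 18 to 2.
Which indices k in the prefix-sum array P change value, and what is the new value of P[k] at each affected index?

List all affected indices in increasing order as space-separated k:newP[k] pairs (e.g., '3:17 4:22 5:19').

P[k] = A[0] + ... + A[k]
P[k] includes A[2] iff k >= 2
Affected indices: 2, 3, ..., 6; delta = -16
  P[2]: 37 + -16 = 21
  P[3]: 39 + -16 = 23
  P[4]: 50 + -16 = 34
  P[5]: 40 + -16 = 24
  P[6]: 34 + -16 = 18

Answer: 2:21 3:23 4:34 5:24 6:18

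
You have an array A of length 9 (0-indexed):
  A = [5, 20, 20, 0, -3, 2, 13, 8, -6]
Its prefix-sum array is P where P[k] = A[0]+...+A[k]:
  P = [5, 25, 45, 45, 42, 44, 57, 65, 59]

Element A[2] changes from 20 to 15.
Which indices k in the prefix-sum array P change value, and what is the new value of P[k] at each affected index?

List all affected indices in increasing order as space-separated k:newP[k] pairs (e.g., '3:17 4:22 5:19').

Answer: 2:40 3:40 4:37 5:39 6:52 7:60 8:54

Derivation:
P[k] = A[0] + ... + A[k]
P[k] includes A[2] iff k >= 2
Affected indices: 2, 3, ..., 8; delta = -5
  P[2]: 45 + -5 = 40
  P[3]: 45 + -5 = 40
  P[4]: 42 + -5 = 37
  P[5]: 44 + -5 = 39
  P[6]: 57 + -5 = 52
  P[7]: 65 + -5 = 60
  P[8]: 59 + -5 = 54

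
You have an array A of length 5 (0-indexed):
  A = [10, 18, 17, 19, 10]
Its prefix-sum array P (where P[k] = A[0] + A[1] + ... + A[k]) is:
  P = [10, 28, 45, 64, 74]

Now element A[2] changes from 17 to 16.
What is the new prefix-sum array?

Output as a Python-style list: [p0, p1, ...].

Answer: [10, 28, 44, 63, 73]

Derivation:
Change: A[2] 17 -> 16, delta = -1
P[k] for k < 2: unchanged (A[2] not included)
P[k] for k >= 2: shift by delta = -1
  P[0] = 10 + 0 = 10
  P[1] = 28 + 0 = 28
  P[2] = 45 + -1 = 44
  P[3] = 64 + -1 = 63
  P[4] = 74 + -1 = 73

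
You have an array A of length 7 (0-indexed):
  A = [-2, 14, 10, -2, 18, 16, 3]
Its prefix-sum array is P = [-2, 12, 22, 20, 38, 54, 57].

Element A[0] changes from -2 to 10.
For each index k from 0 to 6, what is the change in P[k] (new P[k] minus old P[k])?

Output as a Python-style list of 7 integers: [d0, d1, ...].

Answer: [12, 12, 12, 12, 12, 12, 12]

Derivation:
Element change: A[0] -2 -> 10, delta = 12
For k < 0: P[k] unchanged, delta_P[k] = 0
For k >= 0: P[k] shifts by exactly 12
Delta array: [12, 12, 12, 12, 12, 12, 12]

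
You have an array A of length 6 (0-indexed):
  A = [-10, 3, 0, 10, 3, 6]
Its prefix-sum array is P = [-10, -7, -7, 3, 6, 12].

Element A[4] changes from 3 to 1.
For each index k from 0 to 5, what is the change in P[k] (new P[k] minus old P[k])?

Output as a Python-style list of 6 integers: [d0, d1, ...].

Answer: [0, 0, 0, 0, -2, -2]

Derivation:
Element change: A[4] 3 -> 1, delta = -2
For k < 4: P[k] unchanged, delta_P[k] = 0
For k >= 4: P[k] shifts by exactly -2
Delta array: [0, 0, 0, 0, -2, -2]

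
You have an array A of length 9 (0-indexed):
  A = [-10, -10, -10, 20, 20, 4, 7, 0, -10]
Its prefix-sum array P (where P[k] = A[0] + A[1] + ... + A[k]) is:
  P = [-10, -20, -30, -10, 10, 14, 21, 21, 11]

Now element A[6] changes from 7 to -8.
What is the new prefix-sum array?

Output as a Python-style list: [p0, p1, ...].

Change: A[6] 7 -> -8, delta = -15
P[k] for k < 6: unchanged (A[6] not included)
P[k] for k >= 6: shift by delta = -15
  P[0] = -10 + 0 = -10
  P[1] = -20 + 0 = -20
  P[2] = -30 + 0 = -30
  P[3] = -10 + 0 = -10
  P[4] = 10 + 0 = 10
  P[5] = 14 + 0 = 14
  P[6] = 21 + -15 = 6
  P[7] = 21 + -15 = 6
  P[8] = 11 + -15 = -4

Answer: [-10, -20, -30, -10, 10, 14, 6, 6, -4]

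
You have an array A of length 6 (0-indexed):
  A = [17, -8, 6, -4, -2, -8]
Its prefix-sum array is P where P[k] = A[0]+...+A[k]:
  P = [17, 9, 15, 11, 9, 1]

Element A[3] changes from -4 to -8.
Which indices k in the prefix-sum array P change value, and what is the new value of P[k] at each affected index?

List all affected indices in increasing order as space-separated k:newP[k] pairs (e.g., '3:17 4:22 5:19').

P[k] = A[0] + ... + A[k]
P[k] includes A[3] iff k >= 3
Affected indices: 3, 4, ..., 5; delta = -4
  P[3]: 11 + -4 = 7
  P[4]: 9 + -4 = 5
  P[5]: 1 + -4 = -3

Answer: 3:7 4:5 5:-3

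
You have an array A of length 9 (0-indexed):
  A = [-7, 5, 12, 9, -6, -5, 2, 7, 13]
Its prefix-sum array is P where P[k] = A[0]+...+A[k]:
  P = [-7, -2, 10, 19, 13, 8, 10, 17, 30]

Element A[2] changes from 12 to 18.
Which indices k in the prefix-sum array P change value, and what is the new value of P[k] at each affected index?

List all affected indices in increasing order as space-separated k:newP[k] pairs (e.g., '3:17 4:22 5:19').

P[k] = A[0] + ... + A[k]
P[k] includes A[2] iff k >= 2
Affected indices: 2, 3, ..., 8; delta = 6
  P[2]: 10 + 6 = 16
  P[3]: 19 + 6 = 25
  P[4]: 13 + 6 = 19
  P[5]: 8 + 6 = 14
  P[6]: 10 + 6 = 16
  P[7]: 17 + 6 = 23
  P[8]: 30 + 6 = 36

Answer: 2:16 3:25 4:19 5:14 6:16 7:23 8:36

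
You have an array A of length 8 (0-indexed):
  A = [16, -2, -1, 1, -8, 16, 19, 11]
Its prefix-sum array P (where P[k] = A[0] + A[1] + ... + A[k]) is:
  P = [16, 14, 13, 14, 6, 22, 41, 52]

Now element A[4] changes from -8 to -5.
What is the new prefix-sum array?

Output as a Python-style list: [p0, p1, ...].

Answer: [16, 14, 13, 14, 9, 25, 44, 55]

Derivation:
Change: A[4] -8 -> -5, delta = 3
P[k] for k < 4: unchanged (A[4] not included)
P[k] for k >= 4: shift by delta = 3
  P[0] = 16 + 0 = 16
  P[1] = 14 + 0 = 14
  P[2] = 13 + 0 = 13
  P[3] = 14 + 0 = 14
  P[4] = 6 + 3 = 9
  P[5] = 22 + 3 = 25
  P[6] = 41 + 3 = 44
  P[7] = 52 + 3 = 55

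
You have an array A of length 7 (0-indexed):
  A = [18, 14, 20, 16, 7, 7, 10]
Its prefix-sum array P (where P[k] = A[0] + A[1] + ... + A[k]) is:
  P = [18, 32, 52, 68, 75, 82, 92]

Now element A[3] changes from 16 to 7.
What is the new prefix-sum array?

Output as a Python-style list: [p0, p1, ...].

Change: A[3] 16 -> 7, delta = -9
P[k] for k < 3: unchanged (A[3] not included)
P[k] for k >= 3: shift by delta = -9
  P[0] = 18 + 0 = 18
  P[1] = 32 + 0 = 32
  P[2] = 52 + 0 = 52
  P[3] = 68 + -9 = 59
  P[4] = 75 + -9 = 66
  P[5] = 82 + -9 = 73
  P[6] = 92 + -9 = 83

Answer: [18, 32, 52, 59, 66, 73, 83]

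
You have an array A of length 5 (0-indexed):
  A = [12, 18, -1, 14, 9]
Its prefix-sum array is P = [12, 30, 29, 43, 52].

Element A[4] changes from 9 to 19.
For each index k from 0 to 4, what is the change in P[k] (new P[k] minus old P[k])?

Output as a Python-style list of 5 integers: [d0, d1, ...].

Element change: A[4] 9 -> 19, delta = 10
For k < 4: P[k] unchanged, delta_P[k] = 0
For k >= 4: P[k] shifts by exactly 10
Delta array: [0, 0, 0, 0, 10]

Answer: [0, 0, 0, 0, 10]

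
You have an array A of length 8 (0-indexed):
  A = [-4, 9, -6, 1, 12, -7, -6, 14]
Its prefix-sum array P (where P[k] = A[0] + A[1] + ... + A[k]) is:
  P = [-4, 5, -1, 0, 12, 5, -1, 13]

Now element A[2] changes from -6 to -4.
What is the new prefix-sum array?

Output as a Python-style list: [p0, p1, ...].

Answer: [-4, 5, 1, 2, 14, 7, 1, 15]

Derivation:
Change: A[2] -6 -> -4, delta = 2
P[k] for k < 2: unchanged (A[2] not included)
P[k] for k >= 2: shift by delta = 2
  P[0] = -4 + 0 = -4
  P[1] = 5 + 0 = 5
  P[2] = -1 + 2 = 1
  P[3] = 0 + 2 = 2
  P[4] = 12 + 2 = 14
  P[5] = 5 + 2 = 7
  P[6] = -1 + 2 = 1
  P[7] = 13 + 2 = 15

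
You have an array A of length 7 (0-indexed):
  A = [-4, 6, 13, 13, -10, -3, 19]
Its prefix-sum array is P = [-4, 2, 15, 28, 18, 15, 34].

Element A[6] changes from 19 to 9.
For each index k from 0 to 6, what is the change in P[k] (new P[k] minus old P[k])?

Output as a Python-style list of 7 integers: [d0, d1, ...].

Answer: [0, 0, 0, 0, 0, 0, -10]

Derivation:
Element change: A[6] 19 -> 9, delta = -10
For k < 6: P[k] unchanged, delta_P[k] = 0
For k >= 6: P[k] shifts by exactly -10
Delta array: [0, 0, 0, 0, 0, 0, -10]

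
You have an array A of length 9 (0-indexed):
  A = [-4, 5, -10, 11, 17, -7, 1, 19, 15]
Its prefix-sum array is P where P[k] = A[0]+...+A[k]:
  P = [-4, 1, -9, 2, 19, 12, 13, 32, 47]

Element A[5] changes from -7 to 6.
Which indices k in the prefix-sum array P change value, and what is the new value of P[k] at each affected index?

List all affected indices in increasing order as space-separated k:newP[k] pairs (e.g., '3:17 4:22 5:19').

P[k] = A[0] + ... + A[k]
P[k] includes A[5] iff k >= 5
Affected indices: 5, 6, ..., 8; delta = 13
  P[5]: 12 + 13 = 25
  P[6]: 13 + 13 = 26
  P[7]: 32 + 13 = 45
  P[8]: 47 + 13 = 60

Answer: 5:25 6:26 7:45 8:60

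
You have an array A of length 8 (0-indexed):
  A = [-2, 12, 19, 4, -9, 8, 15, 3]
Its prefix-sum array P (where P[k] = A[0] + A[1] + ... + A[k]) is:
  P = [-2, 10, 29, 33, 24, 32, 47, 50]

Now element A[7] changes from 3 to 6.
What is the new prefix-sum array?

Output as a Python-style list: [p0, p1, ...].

Change: A[7] 3 -> 6, delta = 3
P[k] for k < 7: unchanged (A[7] not included)
P[k] for k >= 7: shift by delta = 3
  P[0] = -2 + 0 = -2
  P[1] = 10 + 0 = 10
  P[2] = 29 + 0 = 29
  P[3] = 33 + 0 = 33
  P[4] = 24 + 0 = 24
  P[5] = 32 + 0 = 32
  P[6] = 47 + 0 = 47
  P[7] = 50 + 3 = 53

Answer: [-2, 10, 29, 33, 24, 32, 47, 53]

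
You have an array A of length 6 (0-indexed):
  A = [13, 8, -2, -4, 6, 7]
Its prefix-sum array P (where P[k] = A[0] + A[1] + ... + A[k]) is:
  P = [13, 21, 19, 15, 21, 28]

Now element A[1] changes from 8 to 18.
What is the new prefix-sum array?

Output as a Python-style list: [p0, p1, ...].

Answer: [13, 31, 29, 25, 31, 38]

Derivation:
Change: A[1] 8 -> 18, delta = 10
P[k] for k < 1: unchanged (A[1] not included)
P[k] for k >= 1: shift by delta = 10
  P[0] = 13 + 0 = 13
  P[1] = 21 + 10 = 31
  P[2] = 19 + 10 = 29
  P[3] = 15 + 10 = 25
  P[4] = 21 + 10 = 31
  P[5] = 28 + 10 = 38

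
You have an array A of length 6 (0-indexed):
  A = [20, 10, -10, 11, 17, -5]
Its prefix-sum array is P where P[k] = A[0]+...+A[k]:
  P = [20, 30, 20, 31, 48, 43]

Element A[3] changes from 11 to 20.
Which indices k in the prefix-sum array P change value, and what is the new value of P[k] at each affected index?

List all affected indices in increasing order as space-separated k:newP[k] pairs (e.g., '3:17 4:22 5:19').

Answer: 3:40 4:57 5:52

Derivation:
P[k] = A[0] + ... + A[k]
P[k] includes A[3] iff k >= 3
Affected indices: 3, 4, ..., 5; delta = 9
  P[3]: 31 + 9 = 40
  P[4]: 48 + 9 = 57
  P[5]: 43 + 9 = 52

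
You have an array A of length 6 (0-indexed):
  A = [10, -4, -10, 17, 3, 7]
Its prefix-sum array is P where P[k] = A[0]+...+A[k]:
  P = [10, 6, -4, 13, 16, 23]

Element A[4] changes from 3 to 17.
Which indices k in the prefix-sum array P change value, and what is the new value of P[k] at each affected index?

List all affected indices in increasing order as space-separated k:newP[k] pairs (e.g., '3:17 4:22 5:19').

Answer: 4:30 5:37

Derivation:
P[k] = A[0] + ... + A[k]
P[k] includes A[4] iff k >= 4
Affected indices: 4, 5, ..., 5; delta = 14
  P[4]: 16 + 14 = 30
  P[5]: 23 + 14 = 37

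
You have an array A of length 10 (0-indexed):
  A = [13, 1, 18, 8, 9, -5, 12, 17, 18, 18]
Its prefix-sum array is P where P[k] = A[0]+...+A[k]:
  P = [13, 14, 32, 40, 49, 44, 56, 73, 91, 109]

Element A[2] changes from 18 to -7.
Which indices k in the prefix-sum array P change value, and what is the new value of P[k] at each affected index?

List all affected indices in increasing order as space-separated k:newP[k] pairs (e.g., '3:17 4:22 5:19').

Answer: 2:7 3:15 4:24 5:19 6:31 7:48 8:66 9:84

Derivation:
P[k] = A[0] + ... + A[k]
P[k] includes A[2] iff k >= 2
Affected indices: 2, 3, ..., 9; delta = -25
  P[2]: 32 + -25 = 7
  P[3]: 40 + -25 = 15
  P[4]: 49 + -25 = 24
  P[5]: 44 + -25 = 19
  P[6]: 56 + -25 = 31
  P[7]: 73 + -25 = 48
  P[8]: 91 + -25 = 66
  P[9]: 109 + -25 = 84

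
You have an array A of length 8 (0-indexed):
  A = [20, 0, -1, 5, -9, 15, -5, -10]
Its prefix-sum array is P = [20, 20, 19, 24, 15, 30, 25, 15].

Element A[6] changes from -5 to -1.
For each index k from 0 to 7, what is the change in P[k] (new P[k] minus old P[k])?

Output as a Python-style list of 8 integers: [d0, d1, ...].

Answer: [0, 0, 0, 0, 0, 0, 4, 4]

Derivation:
Element change: A[6] -5 -> -1, delta = 4
For k < 6: P[k] unchanged, delta_P[k] = 0
For k >= 6: P[k] shifts by exactly 4
Delta array: [0, 0, 0, 0, 0, 0, 4, 4]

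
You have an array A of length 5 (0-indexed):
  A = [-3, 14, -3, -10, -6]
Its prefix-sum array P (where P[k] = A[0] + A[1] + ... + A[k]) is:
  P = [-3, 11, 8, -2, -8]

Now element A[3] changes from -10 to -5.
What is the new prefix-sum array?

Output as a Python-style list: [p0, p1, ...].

Change: A[3] -10 -> -5, delta = 5
P[k] for k < 3: unchanged (A[3] not included)
P[k] for k >= 3: shift by delta = 5
  P[0] = -3 + 0 = -3
  P[1] = 11 + 0 = 11
  P[2] = 8 + 0 = 8
  P[3] = -2 + 5 = 3
  P[4] = -8 + 5 = -3

Answer: [-3, 11, 8, 3, -3]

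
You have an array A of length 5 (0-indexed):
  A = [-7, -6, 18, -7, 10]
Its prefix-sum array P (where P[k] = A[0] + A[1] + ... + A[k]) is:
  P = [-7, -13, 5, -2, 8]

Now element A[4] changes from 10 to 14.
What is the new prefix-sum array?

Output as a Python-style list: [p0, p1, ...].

Change: A[4] 10 -> 14, delta = 4
P[k] for k < 4: unchanged (A[4] not included)
P[k] for k >= 4: shift by delta = 4
  P[0] = -7 + 0 = -7
  P[1] = -13 + 0 = -13
  P[2] = 5 + 0 = 5
  P[3] = -2 + 0 = -2
  P[4] = 8 + 4 = 12

Answer: [-7, -13, 5, -2, 12]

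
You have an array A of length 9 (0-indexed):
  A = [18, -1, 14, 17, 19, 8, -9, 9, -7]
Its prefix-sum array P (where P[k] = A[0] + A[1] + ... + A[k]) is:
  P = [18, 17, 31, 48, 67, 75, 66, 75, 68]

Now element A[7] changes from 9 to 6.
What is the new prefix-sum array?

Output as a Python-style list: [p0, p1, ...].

Change: A[7] 9 -> 6, delta = -3
P[k] for k < 7: unchanged (A[7] not included)
P[k] for k >= 7: shift by delta = -3
  P[0] = 18 + 0 = 18
  P[1] = 17 + 0 = 17
  P[2] = 31 + 0 = 31
  P[3] = 48 + 0 = 48
  P[4] = 67 + 0 = 67
  P[5] = 75 + 0 = 75
  P[6] = 66 + 0 = 66
  P[7] = 75 + -3 = 72
  P[8] = 68 + -3 = 65

Answer: [18, 17, 31, 48, 67, 75, 66, 72, 65]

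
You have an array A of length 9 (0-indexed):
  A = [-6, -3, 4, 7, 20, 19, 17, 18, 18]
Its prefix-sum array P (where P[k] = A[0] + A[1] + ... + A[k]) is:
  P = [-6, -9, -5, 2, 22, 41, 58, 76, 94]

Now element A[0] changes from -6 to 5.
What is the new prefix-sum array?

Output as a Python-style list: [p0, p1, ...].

Answer: [5, 2, 6, 13, 33, 52, 69, 87, 105]

Derivation:
Change: A[0] -6 -> 5, delta = 11
P[k] for k < 0: unchanged (A[0] not included)
P[k] for k >= 0: shift by delta = 11
  P[0] = -6 + 11 = 5
  P[1] = -9 + 11 = 2
  P[2] = -5 + 11 = 6
  P[3] = 2 + 11 = 13
  P[4] = 22 + 11 = 33
  P[5] = 41 + 11 = 52
  P[6] = 58 + 11 = 69
  P[7] = 76 + 11 = 87
  P[8] = 94 + 11 = 105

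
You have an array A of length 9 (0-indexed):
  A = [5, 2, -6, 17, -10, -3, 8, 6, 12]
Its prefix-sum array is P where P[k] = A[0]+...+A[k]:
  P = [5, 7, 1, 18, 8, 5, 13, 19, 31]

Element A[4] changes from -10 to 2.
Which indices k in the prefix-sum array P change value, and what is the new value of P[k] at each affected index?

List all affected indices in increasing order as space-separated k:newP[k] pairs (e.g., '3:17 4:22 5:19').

Answer: 4:20 5:17 6:25 7:31 8:43

Derivation:
P[k] = A[0] + ... + A[k]
P[k] includes A[4] iff k >= 4
Affected indices: 4, 5, ..., 8; delta = 12
  P[4]: 8 + 12 = 20
  P[5]: 5 + 12 = 17
  P[6]: 13 + 12 = 25
  P[7]: 19 + 12 = 31
  P[8]: 31 + 12 = 43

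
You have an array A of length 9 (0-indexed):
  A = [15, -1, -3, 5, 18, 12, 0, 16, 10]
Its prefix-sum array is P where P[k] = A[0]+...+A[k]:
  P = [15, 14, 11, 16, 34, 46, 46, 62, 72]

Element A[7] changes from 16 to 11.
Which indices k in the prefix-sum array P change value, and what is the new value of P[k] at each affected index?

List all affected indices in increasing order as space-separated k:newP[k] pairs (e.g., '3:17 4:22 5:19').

Answer: 7:57 8:67

Derivation:
P[k] = A[0] + ... + A[k]
P[k] includes A[7] iff k >= 7
Affected indices: 7, 8, ..., 8; delta = -5
  P[7]: 62 + -5 = 57
  P[8]: 72 + -5 = 67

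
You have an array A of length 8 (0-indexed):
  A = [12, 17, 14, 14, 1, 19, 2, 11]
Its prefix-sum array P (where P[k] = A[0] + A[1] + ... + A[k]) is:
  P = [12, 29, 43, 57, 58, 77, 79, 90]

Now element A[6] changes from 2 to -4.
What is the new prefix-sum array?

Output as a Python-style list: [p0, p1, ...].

Answer: [12, 29, 43, 57, 58, 77, 73, 84]

Derivation:
Change: A[6] 2 -> -4, delta = -6
P[k] for k < 6: unchanged (A[6] not included)
P[k] for k >= 6: shift by delta = -6
  P[0] = 12 + 0 = 12
  P[1] = 29 + 0 = 29
  P[2] = 43 + 0 = 43
  P[3] = 57 + 0 = 57
  P[4] = 58 + 0 = 58
  P[5] = 77 + 0 = 77
  P[6] = 79 + -6 = 73
  P[7] = 90 + -6 = 84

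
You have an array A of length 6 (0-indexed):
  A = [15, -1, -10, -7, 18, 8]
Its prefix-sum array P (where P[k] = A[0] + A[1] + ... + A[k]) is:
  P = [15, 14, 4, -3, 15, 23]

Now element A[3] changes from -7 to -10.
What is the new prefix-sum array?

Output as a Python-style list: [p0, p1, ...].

Change: A[3] -7 -> -10, delta = -3
P[k] for k < 3: unchanged (A[3] not included)
P[k] for k >= 3: shift by delta = -3
  P[0] = 15 + 0 = 15
  P[1] = 14 + 0 = 14
  P[2] = 4 + 0 = 4
  P[3] = -3 + -3 = -6
  P[4] = 15 + -3 = 12
  P[5] = 23 + -3 = 20

Answer: [15, 14, 4, -6, 12, 20]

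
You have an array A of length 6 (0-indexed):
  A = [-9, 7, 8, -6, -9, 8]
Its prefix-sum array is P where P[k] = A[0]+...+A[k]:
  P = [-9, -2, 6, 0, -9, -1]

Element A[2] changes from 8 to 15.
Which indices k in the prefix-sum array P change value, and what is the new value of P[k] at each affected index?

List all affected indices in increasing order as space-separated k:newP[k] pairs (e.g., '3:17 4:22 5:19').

P[k] = A[0] + ... + A[k]
P[k] includes A[2] iff k >= 2
Affected indices: 2, 3, ..., 5; delta = 7
  P[2]: 6 + 7 = 13
  P[3]: 0 + 7 = 7
  P[4]: -9 + 7 = -2
  P[5]: -1 + 7 = 6

Answer: 2:13 3:7 4:-2 5:6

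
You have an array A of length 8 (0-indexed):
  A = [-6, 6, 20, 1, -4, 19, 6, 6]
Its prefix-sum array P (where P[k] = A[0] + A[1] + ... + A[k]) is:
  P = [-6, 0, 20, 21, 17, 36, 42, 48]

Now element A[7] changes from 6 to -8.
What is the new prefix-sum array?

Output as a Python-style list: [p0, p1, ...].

Answer: [-6, 0, 20, 21, 17, 36, 42, 34]

Derivation:
Change: A[7] 6 -> -8, delta = -14
P[k] for k < 7: unchanged (A[7] not included)
P[k] for k >= 7: shift by delta = -14
  P[0] = -6 + 0 = -6
  P[1] = 0 + 0 = 0
  P[2] = 20 + 0 = 20
  P[3] = 21 + 0 = 21
  P[4] = 17 + 0 = 17
  P[5] = 36 + 0 = 36
  P[6] = 42 + 0 = 42
  P[7] = 48 + -14 = 34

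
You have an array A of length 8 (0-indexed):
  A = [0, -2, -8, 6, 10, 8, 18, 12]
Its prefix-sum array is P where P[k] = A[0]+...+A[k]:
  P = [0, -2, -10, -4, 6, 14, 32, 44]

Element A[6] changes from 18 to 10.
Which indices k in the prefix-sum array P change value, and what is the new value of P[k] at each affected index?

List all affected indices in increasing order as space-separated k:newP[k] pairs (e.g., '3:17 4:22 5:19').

Answer: 6:24 7:36

Derivation:
P[k] = A[0] + ... + A[k]
P[k] includes A[6] iff k >= 6
Affected indices: 6, 7, ..., 7; delta = -8
  P[6]: 32 + -8 = 24
  P[7]: 44 + -8 = 36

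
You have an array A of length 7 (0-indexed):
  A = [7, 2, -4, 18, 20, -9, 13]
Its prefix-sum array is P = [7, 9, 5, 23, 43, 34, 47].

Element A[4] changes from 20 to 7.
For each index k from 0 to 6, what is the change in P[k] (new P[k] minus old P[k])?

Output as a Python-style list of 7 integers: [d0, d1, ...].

Element change: A[4] 20 -> 7, delta = -13
For k < 4: P[k] unchanged, delta_P[k] = 0
For k >= 4: P[k] shifts by exactly -13
Delta array: [0, 0, 0, 0, -13, -13, -13]

Answer: [0, 0, 0, 0, -13, -13, -13]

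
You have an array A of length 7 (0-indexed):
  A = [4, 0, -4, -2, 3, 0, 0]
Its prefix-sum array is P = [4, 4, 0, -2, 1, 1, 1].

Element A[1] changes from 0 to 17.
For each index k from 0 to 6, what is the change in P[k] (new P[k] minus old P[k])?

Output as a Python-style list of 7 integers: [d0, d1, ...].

Element change: A[1] 0 -> 17, delta = 17
For k < 1: P[k] unchanged, delta_P[k] = 0
For k >= 1: P[k] shifts by exactly 17
Delta array: [0, 17, 17, 17, 17, 17, 17]

Answer: [0, 17, 17, 17, 17, 17, 17]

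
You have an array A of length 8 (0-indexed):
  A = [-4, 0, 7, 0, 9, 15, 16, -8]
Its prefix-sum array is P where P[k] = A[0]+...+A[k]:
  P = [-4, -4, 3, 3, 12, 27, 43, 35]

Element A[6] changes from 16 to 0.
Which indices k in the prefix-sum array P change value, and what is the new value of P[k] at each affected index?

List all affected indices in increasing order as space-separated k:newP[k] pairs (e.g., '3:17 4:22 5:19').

Answer: 6:27 7:19

Derivation:
P[k] = A[0] + ... + A[k]
P[k] includes A[6] iff k >= 6
Affected indices: 6, 7, ..., 7; delta = -16
  P[6]: 43 + -16 = 27
  P[7]: 35 + -16 = 19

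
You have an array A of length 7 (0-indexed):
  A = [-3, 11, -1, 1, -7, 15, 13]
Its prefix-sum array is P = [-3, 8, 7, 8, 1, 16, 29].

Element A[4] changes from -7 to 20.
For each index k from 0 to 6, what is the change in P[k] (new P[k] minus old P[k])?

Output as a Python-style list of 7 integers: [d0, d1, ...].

Element change: A[4] -7 -> 20, delta = 27
For k < 4: P[k] unchanged, delta_P[k] = 0
For k >= 4: P[k] shifts by exactly 27
Delta array: [0, 0, 0, 0, 27, 27, 27]

Answer: [0, 0, 0, 0, 27, 27, 27]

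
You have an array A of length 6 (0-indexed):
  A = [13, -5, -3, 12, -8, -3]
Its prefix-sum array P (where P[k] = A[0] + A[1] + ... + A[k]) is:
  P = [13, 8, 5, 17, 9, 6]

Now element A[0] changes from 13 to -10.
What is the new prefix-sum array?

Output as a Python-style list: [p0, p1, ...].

Change: A[0] 13 -> -10, delta = -23
P[k] for k < 0: unchanged (A[0] not included)
P[k] for k >= 0: shift by delta = -23
  P[0] = 13 + -23 = -10
  P[1] = 8 + -23 = -15
  P[2] = 5 + -23 = -18
  P[3] = 17 + -23 = -6
  P[4] = 9 + -23 = -14
  P[5] = 6 + -23 = -17

Answer: [-10, -15, -18, -6, -14, -17]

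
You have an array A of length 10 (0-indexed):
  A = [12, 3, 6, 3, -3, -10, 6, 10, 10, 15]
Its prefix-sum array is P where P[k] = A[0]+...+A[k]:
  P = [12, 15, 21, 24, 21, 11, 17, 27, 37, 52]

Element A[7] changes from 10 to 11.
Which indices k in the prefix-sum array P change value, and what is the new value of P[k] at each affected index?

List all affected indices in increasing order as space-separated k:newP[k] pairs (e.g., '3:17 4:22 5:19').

P[k] = A[0] + ... + A[k]
P[k] includes A[7] iff k >= 7
Affected indices: 7, 8, ..., 9; delta = 1
  P[7]: 27 + 1 = 28
  P[8]: 37 + 1 = 38
  P[9]: 52 + 1 = 53

Answer: 7:28 8:38 9:53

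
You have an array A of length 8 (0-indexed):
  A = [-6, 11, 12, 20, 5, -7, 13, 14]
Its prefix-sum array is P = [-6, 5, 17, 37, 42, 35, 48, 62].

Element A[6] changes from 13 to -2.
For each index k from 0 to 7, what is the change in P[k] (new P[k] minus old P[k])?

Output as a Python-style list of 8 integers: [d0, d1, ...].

Answer: [0, 0, 0, 0, 0, 0, -15, -15]

Derivation:
Element change: A[6] 13 -> -2, delta = -15
For k < 6: P[k] unchanged, delta_P[k] = 0
For k >= 6: P[k] shifts by exactly -15
Delta array: [0, 0, 0, 0, 0, 0, -15, -15]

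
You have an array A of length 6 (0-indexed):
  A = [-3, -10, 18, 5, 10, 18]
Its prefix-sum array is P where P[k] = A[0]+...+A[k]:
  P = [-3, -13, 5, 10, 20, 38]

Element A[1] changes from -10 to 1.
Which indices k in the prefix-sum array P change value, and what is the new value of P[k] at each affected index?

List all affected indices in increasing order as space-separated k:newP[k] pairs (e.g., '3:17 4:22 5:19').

Answer: 1:-2 2:16 3:21 4:31 5:49

Derivation:
P[k] = A[0] + ... + A[k]
P[k] includes A[1] iff k >= 1
Affected indices: 1, 2, ..., 5; delta = 11
  P[1]: -13 + 11 = -2
  P[2]: 5 + 11 = 16
  P[3]: 10 + 11 = 21
  P[4]: 20 + 11 = 31
  P[5]: 38 + 11 = 49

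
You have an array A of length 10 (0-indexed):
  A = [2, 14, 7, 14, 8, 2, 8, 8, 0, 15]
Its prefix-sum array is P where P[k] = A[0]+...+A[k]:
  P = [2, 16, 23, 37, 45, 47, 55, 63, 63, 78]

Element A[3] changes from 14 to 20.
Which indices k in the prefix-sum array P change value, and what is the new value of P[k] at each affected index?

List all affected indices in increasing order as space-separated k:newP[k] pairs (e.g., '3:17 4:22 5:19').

Answer: 3:43 4:51 5:53 6:61 7:69 8:69 9:84

Derivation:
P[k] = A[0] + ... + A[k]
P[k] includes A[3] iff k >= 3
Affected indices: 3, 4, ..., 9; delta = 6
  P[3]: 37 + 6 = 43
  P[4]: 45 + 6 = 51
  P[5]: 47 + 6 = 53
  P[6]: 55 + 6 = 61
  P[7]: 63 + 6 = 69
  P[8]: 63 + 6 = 69
  P[9]: 78 + 6 = 84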